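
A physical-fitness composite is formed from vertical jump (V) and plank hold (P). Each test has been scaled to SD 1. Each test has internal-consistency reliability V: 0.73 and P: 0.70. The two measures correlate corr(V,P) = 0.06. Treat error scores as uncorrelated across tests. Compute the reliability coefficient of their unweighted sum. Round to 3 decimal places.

Var(V+P) = 2 + 2·[0.06] = 2 + 0.12 = 2.12.
With uncorrelated errors the cross-covariances are all true-score covariance, so they carry over unchanged; only the diagonal terms shrink to ρᵢσᵢ².
True-score variance = [0.73 + 0.70] + 0.12 = 1.43 + 0.12 = 1.55.
Reliability = 1.55 / 2.12 = 0.731.

0.731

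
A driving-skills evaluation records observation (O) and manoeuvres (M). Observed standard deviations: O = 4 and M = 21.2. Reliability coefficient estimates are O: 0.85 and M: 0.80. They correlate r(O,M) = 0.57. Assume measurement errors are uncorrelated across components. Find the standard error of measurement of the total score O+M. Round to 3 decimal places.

Var(total) = 465.44 + 96.672 = 562.112.
True-score variance = 373.152 + 96.672 = 469.824, so reliability = 0.8358.
Error variance = 562.112 − 469.824 = 92.288; SEM = √92.288 = 9.607.

9.607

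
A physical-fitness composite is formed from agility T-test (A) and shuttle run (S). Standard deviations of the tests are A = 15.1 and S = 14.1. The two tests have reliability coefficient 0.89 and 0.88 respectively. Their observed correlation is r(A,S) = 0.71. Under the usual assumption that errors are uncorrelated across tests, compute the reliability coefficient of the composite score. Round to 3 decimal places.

Var(A+S) = 15.1² + 14.1² + 2·[15.1·14.1·0.71] = 426.82 + 302.332 = 729.152.
With uncorrelated errors the cross-covariances are all true-score covariance, so they carry over unchanged; only the diagonal terms shrink to ρᵢσᵢ².
True-score variance = [15.1²·0.89 + 14.1²·0.88] + 302.332 = 377.882 + 302.332 = 680.214.
Reliability = 680.214 / 729.152 = 0.933.

0.933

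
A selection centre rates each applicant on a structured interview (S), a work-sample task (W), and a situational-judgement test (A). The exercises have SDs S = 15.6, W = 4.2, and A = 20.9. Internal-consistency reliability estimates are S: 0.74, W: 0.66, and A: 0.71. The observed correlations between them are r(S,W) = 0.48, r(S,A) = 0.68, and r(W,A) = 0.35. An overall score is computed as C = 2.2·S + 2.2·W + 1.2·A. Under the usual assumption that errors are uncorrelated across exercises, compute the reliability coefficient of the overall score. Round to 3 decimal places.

Var(C) = 2.2²·15.6² + 2.2²·4.2² + 1.2²·20.9² + 2·[4.84·15.6·4.2·0.48 + 2.64·15.6·20.9·0.68 + 2.64·4.2·20.9·0.35] = 1892.25 + 1637.26 = 3529.51.
Because errors are independent across components, Cov(Tᵢ,Tⱼ) = Cov(Xᵢ,Xⱼ); the off-diagonal part of the true-score variance is the same as above.
True-score variance = [2.2²·15.6²·0.74 + 2.2²·4.2²·0.66 + 1.2²·20.9²·0.71] + 1637.26 = 1374.56 + 1637.26 = 3011.83.
Reliability = 3011.83 / 3529.51 = 0.853.

0.853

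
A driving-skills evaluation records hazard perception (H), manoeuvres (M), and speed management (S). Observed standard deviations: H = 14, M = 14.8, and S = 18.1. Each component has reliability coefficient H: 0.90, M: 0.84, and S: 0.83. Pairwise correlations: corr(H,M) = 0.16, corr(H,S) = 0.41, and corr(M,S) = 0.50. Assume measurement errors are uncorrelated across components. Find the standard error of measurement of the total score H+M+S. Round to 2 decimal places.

Var(total) = 742.65 + 541.972 = 1284.62.
True-score variance = 632.31 + 541.972 = 1174.28, so reliability = 0.9141.
Error variance = 1284.62 − 1174.28 = 110.34; SEM = √110.34 = 10.50.

10.50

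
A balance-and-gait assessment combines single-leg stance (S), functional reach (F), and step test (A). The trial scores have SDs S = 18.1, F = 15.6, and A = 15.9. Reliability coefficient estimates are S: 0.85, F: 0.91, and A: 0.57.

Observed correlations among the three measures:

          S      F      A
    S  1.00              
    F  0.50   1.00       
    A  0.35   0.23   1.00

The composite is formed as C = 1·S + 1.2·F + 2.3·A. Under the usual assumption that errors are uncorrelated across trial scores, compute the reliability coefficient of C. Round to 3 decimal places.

Var(C) = 18.1² + 1.2²·15.6² + 2.3²·15.9² + 2·[1.2·18.1·15.6·0.50 + 2.3·18.1·15.9·0.35 + 2.76·15.6·15.9·0.23] = 2015.41 + 1117.09 = 3132.5.
Under uncorrelated errors the observed covariances equal the true-score covariances, so only the own-variance terms attenuate.
True-score variance = [18.1²·0.85 + 1.2²·15.6²·0.91 + 2.3²·15.9²·0.57] + 1117.09 = 1359.67 + 1117.09 = 2476.75.
Reliability = 2476.75 / 3132.5 = 0.791.

0.791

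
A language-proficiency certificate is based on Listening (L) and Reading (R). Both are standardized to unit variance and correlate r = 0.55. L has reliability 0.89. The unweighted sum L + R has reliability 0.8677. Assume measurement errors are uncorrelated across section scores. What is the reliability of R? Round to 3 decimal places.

0.700

Var(L+R) = 2 + 2·0.55 = 3.100.
True-score variance = ρ_L + ρ_R + 2·0.55, so 0.8677 = (0.89 + ρ_R + 1.10) / 3.100.
ρ_R = 0.8677·3.100 − 0.89 − 1.10 = 0.700.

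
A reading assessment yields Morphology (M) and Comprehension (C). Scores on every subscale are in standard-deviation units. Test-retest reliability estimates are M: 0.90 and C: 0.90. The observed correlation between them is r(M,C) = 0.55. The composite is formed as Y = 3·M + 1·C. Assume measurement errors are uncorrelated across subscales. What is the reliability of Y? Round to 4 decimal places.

Var(Y) = 3² + 1 + 2·[3·0.55] = 10 + 3.3 = 13.3.
With uncorrelated errors the cross-covariances are all true-score covariance, so they carry over unchanged; only the diagonal terms shrink to ρᵢσᵢ².
True-score variance = [3²·0.90 + 0.90] + 3.3 = 9 + 3.3 = 12.3.
Reliability = 12.3 / 13.3 = 0.9248.

0.9248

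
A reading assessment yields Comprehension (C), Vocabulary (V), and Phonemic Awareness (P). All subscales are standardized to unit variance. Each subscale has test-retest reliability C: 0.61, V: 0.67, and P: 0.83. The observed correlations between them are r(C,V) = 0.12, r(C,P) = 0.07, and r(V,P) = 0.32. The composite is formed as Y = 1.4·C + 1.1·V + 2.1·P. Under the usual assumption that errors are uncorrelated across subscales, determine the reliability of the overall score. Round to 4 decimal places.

Var(Y) = 1.4² + 1.1² + 2.1² + 2·[1.54·0.12 + 2.94·0.07 + 2.31·0.32] = 7.58 + 2.2596 = 9.8396.
With uncorrelated errors the cross-covariances are all true-score covariance, so they carry over unchanged; only the diagonal terms shrink to ρᵢσᵢ².
True-score variance = [1.4²·0.61 + 1.1²·0.67 + 2.1²·0.83] + 2.2596 = 5.6666 + 2.2596 = 7.9262.
Reliability = 7.9262 / 9.8396 = 0.8055.

0.8055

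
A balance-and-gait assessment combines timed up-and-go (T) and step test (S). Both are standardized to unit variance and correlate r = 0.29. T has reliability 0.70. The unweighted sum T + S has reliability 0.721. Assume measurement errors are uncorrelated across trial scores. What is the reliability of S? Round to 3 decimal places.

Var(T+S) = 2 + 2·0.29 = 2.580.
True-score variance = ρ_T + ρ_S + 2·0.29, so 0.721 = (0.70 + ρ_S + 0.58) / 2.580.
ρ_S = 0.721·2.580 − 0.70 − 0.58 = 0.580.

0.580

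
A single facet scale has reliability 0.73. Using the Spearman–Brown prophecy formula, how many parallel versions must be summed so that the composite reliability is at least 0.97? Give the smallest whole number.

k ≥ ρ*(1−ρ₁)/(ρ₁(1−ρ*)) = 0.97·0.27 / (0.73·0.03) = 11.959.
Smallest integer k = 12.

12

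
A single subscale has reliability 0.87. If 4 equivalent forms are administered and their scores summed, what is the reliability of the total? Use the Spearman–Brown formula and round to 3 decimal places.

ρ_k = kρ / (1 + (k−1)ρ) = 4·0.87 / (1 + 3·0.87) = 3.480 / 3.610 = 0.964.

0.964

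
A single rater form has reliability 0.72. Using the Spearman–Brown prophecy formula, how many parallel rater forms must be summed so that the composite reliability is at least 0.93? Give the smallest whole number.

6

k ≥ ρ*(1−ρ₁)/(ρ₁(1−ρ*)) = 0.93·0.28 / (0.72·0.07) = 5.167.
Smallest integer k = 6.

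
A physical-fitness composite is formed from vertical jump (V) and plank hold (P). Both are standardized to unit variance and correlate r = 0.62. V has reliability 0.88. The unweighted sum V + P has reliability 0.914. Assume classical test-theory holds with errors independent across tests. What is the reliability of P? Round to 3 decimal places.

Var(V+P) = 2 + 2·0.62 = 3.240.
True-score variance = ρ_V + ρ_P + 2·0.62, so 0.914 = (0.88 + ρ_P + 1.24) / 3.240.
ρ_P = 0.914·3.240 − 0.88 − 1.24 = 0.841.

0.841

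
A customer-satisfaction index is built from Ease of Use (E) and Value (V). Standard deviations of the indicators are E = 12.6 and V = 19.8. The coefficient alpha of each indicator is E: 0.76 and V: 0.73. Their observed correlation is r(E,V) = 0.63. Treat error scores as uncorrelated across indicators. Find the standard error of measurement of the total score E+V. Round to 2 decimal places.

Var(total) = 550.8 + 314.345 = 865.145.
True-score variance = 406.847 + 314.345 = 721.192, so reliability = 0.8336.
Error variance = 865.145 − 721.192 = 143.953; SEM = √143.953 = 12.00.

12.00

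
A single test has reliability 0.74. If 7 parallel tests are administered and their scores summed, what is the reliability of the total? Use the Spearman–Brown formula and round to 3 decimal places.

0.952

ρ_k = kρ / (1 + (k−1)ρ) = 7·0.74 / (1 + 6·0.74) = 5.180 / 5.440 = 0.952.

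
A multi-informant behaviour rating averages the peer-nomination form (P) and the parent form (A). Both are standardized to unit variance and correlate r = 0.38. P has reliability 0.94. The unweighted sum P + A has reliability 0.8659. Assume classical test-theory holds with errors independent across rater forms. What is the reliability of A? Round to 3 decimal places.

Var(P+A) = 2 + 2·0.38 = 2.760.
True-score variance = ρ_P + ρ_A + 2·0.38, so 0.8659 = (0.94 + ρ_A + 0.76) / 2.760.
ρ_A = 0.8659·2.760 − 0.94 − 0.76 = 0.690.

0.690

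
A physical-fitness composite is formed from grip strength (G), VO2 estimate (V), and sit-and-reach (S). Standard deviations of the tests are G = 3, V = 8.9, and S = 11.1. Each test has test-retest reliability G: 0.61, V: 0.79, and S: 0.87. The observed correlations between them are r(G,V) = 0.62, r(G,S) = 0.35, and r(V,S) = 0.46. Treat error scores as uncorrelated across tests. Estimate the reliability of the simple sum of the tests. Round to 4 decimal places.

0.8992

Var(G+V+S) = 3² + 8.9² + 11.1² + 2·[3·8.9·0.62 + 3·11.1·0.35 + 8.9·11.1·0.46] = 211.42 + 147.305 = 358.725.
Under uncorrelated errors the observed covariances equal the true-score covariances, so only the own-variance terms attenuate.
True-score variance = [3²·0.61 + 8.9²·0.79 + 11.1²·0.87] + 147.305 = 175.259 + 147.305 = 322.563.
Reliability = 322.563 / 358.725 = 0.8992.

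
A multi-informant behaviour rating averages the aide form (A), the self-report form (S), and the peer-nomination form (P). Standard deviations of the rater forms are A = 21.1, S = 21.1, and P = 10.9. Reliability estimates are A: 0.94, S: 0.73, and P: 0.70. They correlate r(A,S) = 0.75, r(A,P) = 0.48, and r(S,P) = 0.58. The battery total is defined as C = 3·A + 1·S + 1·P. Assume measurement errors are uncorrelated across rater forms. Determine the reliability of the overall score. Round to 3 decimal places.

Var(C) = 3²·21.1² + 21.1² + 10.9² + 2·[3·21.1·21.1·0.75 + 3·21.1·10.9·0.48 + 21.1·10.9·0.58] = 4570.91 + 2932.6 = 7503.51.
With uncorrelated errors the cross-covariances are all true-score covariance, so they carry over unchanged; only the diagonal terms shrink to ρᵢσᵢ².
True-score variance = [3²·21.1²·0.94 + 21.1²·0.73 + 10.9²·0.70] + 2932.6 = 4174.65 + 2932.6 = 7107.25.
Reliability = 7107.25 / 7503.51 = 0.947.

0.947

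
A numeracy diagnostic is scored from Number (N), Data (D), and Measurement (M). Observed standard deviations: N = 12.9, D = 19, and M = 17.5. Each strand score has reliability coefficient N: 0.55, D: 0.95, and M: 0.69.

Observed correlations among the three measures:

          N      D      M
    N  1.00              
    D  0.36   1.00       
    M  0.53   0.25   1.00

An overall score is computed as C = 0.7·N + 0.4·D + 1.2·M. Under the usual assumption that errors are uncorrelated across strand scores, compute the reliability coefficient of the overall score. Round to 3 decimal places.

0.806

Var(C) = 0.7²·12.9² + 0.4²·19² + 1.2²·17.5² + 2·[0.28·12.9·19·0.36 + 0.84·12.9·17.5·0.53 + 0.48·19·17.5·0.25] = 580.301 + 330.22 = 910.521.
Because errors are independent across components, Cov(Tᵢ,Tⱼ) = Cov(Xᵢ,Xⱼ); the off-diagonal part of the true-score variance is the same as above.
True-score variance = [0.7²·12.9²·0.55 + 0.4²·19²·0.95 + 1.2²·17.5²·0.69] + 330.22 = 404.009 + 330.22 = 734.229.
Reliability = 734.229 / 910.521 = 0.806.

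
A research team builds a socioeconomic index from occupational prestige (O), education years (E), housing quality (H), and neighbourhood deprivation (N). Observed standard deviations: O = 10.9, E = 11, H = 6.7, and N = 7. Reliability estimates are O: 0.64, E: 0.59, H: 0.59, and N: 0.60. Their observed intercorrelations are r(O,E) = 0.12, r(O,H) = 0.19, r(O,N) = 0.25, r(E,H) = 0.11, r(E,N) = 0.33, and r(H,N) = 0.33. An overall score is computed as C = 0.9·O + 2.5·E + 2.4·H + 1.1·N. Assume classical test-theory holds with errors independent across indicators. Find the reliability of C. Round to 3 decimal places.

Var(C) = 0.9²·10.9² + 2.5²·11² + 2.4²·6.7² + 1.1²·7² + 2·[2.25·10.9·11·0.12 + 2.16·10.9·6.7·0.19 + 0.99·10.9·7·0.25 + 6·11·6.7·0.11 + 2.75·11·7·0.33 + 2.64·6.7·7·0.33] = 1170.34 + 481.215 = 1651.56.
With uncorrelated errors the cross-covariances are all true-score covariance, so they carry over unchanged; only the diagonal terms shrink to ρᵢσᵢ².
True-score variance = [0.9²·10.9²·0.64 + 2.5²·11²·0.59 + 2.4²·6.7²·0.59 + 1.1²·7²·0.60] + 481.215 = 695.907 + 481.215 = 1177.12.
Reliability = 1177.12 / 1651.56 = 0.713.

0.713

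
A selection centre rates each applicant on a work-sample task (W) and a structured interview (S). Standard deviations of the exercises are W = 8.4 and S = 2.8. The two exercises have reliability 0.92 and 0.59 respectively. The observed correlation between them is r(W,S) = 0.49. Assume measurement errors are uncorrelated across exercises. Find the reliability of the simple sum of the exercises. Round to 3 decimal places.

0.913

Var(W+S) = 8.4² + 2.8² + 2·[8.4·2.8·0.49] = 78.4 + 23.0496 = 101.45.
Because errors are independent across components, Cov(Tᵢ,Tⱼ) = Cov(Xᵢ,Xⱼ); the off-diagonal part of the true-score variance is the same as above.
True-score variance = [8.4²·0.92 + 2.8²·0.59] + 23.0496 = 69.5408 + 23.0496 = 92.5904.
Reliability = 92.5904 / 101.45 = 0.913.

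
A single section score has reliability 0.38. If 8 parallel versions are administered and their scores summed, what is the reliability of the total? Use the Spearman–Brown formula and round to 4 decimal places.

0.8306

ρ_k = kρ / (1 + (k−1)ρ) = 8·0.38 / (1 + 7·0.38) = 3.040 / 3.660 = 0.8306.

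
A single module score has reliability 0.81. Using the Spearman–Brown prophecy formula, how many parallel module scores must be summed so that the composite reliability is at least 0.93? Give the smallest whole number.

k ≥ ρ*(1−ρ₁)/(ρ₁(1−ρ*)) = 0.93·0.19 / (0.81·0.07) = 3.116.
Smallest integer k = 4.

4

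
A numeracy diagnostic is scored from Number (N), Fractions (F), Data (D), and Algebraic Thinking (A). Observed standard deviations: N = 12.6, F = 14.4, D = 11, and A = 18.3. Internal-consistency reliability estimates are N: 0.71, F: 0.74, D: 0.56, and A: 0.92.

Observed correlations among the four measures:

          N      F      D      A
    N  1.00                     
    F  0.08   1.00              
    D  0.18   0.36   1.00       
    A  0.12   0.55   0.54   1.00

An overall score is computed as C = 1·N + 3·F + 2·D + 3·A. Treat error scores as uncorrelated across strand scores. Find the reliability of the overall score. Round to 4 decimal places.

Var(C) = 12.6² + 3²·14.4² + 2²·11² + 3²·18.3² + 2·[3·12.6·14.4·0.08 + 2·12.6·11·0.18 + 3·12.6·18.3·0.12 + 6·14.4·11·0.36 + 9·14.4·18.3·0.55 + 6·11·18.3·0.54] = 5523.01 + 4950.46 = 10473.5.
Because errors are independent across components, Cov(Tᵢ,Tⱼ) = Cov(Xᵢ,Xⱼ); the off-diagonal part of the true-score variance is the same as above.
True-score variance = [12.6²·0.71 + 3²·14.4²·0.74 + 2²·11²·0.56 + 3²·18.3²·0.92] + 4950.46 = 4537.67 + 4950.46 = 9488.13.
Reliability = 9488.13 / 10473.5 = 0.9059.

0.9059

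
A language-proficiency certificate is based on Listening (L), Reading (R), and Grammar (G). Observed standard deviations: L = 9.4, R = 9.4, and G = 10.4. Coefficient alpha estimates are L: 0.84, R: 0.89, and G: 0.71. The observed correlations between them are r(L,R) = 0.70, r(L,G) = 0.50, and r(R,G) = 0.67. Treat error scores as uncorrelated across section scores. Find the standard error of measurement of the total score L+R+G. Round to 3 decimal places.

Var(total) = 284.88 + 352.462 = 637.342.
True-score variance = 229.656 + 352.462 = 582.119, so reliability = 0.9134.
Error variance = 637.342 − 582.119 = 55.2236; SEM = √55.2236 = 7.431.

7.431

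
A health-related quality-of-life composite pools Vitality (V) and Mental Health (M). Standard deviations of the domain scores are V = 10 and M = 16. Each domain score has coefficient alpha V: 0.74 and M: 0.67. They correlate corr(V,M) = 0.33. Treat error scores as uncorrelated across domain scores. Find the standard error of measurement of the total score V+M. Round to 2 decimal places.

Var(total) = 356 + 105.6 = 461.6.
True-score variance = 245.52 + 105.6 = 351.12, so reliability = 0.7607.
Error variance = 461.6 − 351.12 = 110.48; SEM = √110.48 = 10.51.

10.51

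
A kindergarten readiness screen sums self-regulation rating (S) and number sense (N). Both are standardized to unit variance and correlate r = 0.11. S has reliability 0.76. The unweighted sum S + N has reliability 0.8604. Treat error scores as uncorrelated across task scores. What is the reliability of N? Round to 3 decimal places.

Var(S+N) = 2 + 2·0.11 = 2.220.
True-score variance = ρ_S + ρ_N + 2·0.11, so 0.8604 = (0.76 + ρ_N + 0.22) / 2.220.
ρ_N = 0.8604·2.220 − 0.76 − 0.22 = 0.930.

0.930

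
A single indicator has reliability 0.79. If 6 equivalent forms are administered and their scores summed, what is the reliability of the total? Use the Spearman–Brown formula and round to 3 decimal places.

0.958

ρ_k = kρ / (1 + (k−1)ρ) = 6·0.79 / (1 + 5·0.79) = 4.740 / 4.950 = 0.958.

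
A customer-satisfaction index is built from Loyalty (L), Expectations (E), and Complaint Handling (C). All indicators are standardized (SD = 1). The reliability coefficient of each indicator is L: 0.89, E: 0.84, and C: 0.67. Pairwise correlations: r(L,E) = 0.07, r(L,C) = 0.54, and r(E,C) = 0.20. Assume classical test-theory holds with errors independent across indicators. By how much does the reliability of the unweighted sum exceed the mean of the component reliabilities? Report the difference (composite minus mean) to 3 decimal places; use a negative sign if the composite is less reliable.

Var(sum) = 3 + 1.62 = 4.62; true-score variance = 2.4 + 1.62 = 4.02; composite reliability = 0.8701.
Mean component reliability = 0.8000.
Difference = 0.8701 − 0.8000 = 0.070.

0.070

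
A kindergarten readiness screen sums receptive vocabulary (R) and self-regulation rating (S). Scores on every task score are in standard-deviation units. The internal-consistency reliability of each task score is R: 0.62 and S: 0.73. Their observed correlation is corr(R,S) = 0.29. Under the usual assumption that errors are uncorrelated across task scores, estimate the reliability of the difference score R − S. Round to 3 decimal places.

0.542

Var(R−S) = 1 + 1 − 2·0.29 = 2 − 0.58 = 1.42.
Because errors are independent across components, Cov(Tᵢ,Tⱼ) = Cov(Xᵢ,Xⱼ); the off-diagonal part of the true-score variance is the same as above.
True-score variance = [0.62 + 0.73] − 0.58 = 1.35 − 0.58 = 0.77.
Reliability = 0.77 / 1.42 = 0.542.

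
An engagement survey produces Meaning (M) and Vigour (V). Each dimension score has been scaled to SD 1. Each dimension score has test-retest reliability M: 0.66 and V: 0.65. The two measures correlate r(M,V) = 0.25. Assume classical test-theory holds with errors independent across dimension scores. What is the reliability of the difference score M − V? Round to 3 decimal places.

0.540

Var(M−V) = 1 + 1 − 2·0.25 = 2 − 0.5 = 1.5.
Under uncorrelated errors the observed covariances equal the true-score covariances, so only the own-variance terms attenuate.
True-score variance = [0.66 + 0.65] − 0.5 = 1.31 − 0.5 = 0.81.
Reliability = 0.81 / 1.5 = 0.540.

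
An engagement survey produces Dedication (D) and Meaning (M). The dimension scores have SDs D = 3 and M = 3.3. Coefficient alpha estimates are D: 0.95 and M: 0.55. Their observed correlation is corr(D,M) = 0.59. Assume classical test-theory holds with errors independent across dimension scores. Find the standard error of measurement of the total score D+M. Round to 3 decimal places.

2.313

Var(total) = 19.89 + 11.682 = 31.572.
True-score variance = 14.5395 + 11.682 = 26.2215, so reliability = 0.8305.
Error variance = 31.572 − 26.2215 = 5.3505; SEM = √5.3505 = 2.313.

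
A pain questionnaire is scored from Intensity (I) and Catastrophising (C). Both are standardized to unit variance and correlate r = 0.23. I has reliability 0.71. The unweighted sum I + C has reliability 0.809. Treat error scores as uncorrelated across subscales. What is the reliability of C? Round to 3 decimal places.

Var(I+C) = 2 + 2·0.23 = 2.460.
True-score variance = ρ_I + ρ_C + 2·0.23, so 0.809 = (0.71 + ρ_C + 0.46) / 2.460.
ρ_C = 0.809·2.460 − 0.71 − 0.46 = 0.820.

0.820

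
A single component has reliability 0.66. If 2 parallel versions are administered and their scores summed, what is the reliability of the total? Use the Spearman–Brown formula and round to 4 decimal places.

ρ_k = kρ / (1 + (k−1)ρ) = 2·0.66 / (1 + 1·0.66) = 1.320 / 1.660 = 0.7952.

0.7952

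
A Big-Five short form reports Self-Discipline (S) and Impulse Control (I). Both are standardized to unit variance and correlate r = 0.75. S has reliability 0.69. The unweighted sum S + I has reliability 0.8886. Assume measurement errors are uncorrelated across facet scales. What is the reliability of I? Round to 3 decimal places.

0.920

Var(S+I) = 2 + 2·0.75 = 3.500.
True-score variance = ρ_S + ρ_I + 2·0.75, so 0.8886 = (0.69 + ρ_I + 1.50) / 3.500.
ρ_I = 0.8886·3.500 − 0.69 − 1.50 = 0.920.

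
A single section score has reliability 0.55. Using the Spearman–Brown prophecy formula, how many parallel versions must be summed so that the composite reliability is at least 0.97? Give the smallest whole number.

k ≥ ρ*(1−ρ₁)/(ρ₁(1−ρ*)) = 0.97·0.45 / (0.55·0.03) = 26.455.
Smallest integer k = 27.

27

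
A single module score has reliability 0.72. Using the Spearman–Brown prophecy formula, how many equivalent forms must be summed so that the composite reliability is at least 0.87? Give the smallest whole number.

3

k ≥ ρ*(1−ρ₁)/(ρ₁(1−ρ*)) = 0.87·0.28 / (0.72·0.13) = 2.603.
Smallest integer k = 3.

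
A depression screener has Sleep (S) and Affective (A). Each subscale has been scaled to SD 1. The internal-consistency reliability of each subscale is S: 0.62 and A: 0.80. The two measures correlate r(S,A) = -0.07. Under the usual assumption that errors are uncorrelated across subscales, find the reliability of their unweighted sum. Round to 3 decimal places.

0.688

Var(S+A) = 2 + 2·[(-0.07)] = 2 − 0.14 = 1.86.
Because errors are independent across components, Cov(Tᵢ,Tⱼ) = Cov(Xᵢ,Xⱼ); the off-diagonal part of the true-score variance is the same as above.
True-score variance = [0.62 + 0.80] − 0.14 = 1.42 − 0.14 = 1.28.
Reliability = 1.28 / 1.86 = 0.688.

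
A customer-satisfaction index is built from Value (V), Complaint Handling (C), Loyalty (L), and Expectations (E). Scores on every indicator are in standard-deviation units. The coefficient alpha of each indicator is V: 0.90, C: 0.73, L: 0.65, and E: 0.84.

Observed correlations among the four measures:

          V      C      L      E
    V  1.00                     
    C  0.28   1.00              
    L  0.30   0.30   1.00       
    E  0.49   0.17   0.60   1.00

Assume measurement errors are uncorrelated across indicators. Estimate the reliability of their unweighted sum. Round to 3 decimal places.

0.894

Var(V+C+L+E) = 4 + 2·[0.28 + 0.30 + 0.49 + 0.30 + 0.17 + 0.60] = 4 + 4.28 = 8.28.
Under uncorrelated errors the observed covariances equal the true-score covariances, so only the own-variance terms attenuate.
True-score variance = [0.90 + 0.73 + 0.65 + 0.84] + 4.28 = 3.12 + 4.28 = 7.4.
Reliability = 7.4 / 8.28 = 0.894.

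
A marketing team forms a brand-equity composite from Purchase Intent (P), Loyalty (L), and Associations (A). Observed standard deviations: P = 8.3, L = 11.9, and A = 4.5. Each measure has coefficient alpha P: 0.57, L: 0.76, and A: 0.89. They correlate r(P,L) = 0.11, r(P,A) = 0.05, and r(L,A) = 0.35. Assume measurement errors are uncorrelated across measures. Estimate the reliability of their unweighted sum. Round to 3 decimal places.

Var(P+L+A) = 8.3² + 11.9² + 4.5² + 2·[8.3·11.9·0.11 + 8.3·4.5·0.05 + 11.9·4.5·0.35] = 230.75 + 62.9494 = 293.699.
Because errors are independent across components, Cov(Tᵢ,Tⱼ) = Cov(Xᵢ,Xⱼ); the off-diagonal part of the true-score variance is the same as above.
True-score variance = [8.3²·0.57 + 11.9²·0.76 + 4.5²·0.89] + 62.9494 = 164.913 + 62.9494 = 227.863.
Reliability = 227.863 / 293.699 = 0.776.

0.776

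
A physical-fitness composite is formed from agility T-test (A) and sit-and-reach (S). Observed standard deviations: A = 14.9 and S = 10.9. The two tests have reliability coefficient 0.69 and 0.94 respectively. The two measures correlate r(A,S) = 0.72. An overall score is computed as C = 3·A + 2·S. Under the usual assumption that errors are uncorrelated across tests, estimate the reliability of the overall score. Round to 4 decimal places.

0.8329

Var(C) = 3²·14.9² + 2²·10.9² + 2·[6·14.9·10.9·0.72] = 2473.33 + 1403.22 = 3876.55.
Because errors are independent across components, Cov(Tᵢ,Tⱼ) = Cov(Xᵢ,Xⱼ); the off-diagonal part of the true-score variance is the same as above.
True-score variance = [3²·14.9²·0.69 + 2²·10.9²·0.94] + 1403.22 = 1825.41 + 1403.22 = 3228.63.
Reliability = 3228.63 / 3876.55 = 0.8329.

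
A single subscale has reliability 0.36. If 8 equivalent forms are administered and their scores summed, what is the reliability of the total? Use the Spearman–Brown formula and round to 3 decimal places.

ρ_k = kρ / (1 + (k−1)ρ) = 8·0.36 / (1 + 7·0.36) = 2.880 / 3.520 = 0.818.

0.818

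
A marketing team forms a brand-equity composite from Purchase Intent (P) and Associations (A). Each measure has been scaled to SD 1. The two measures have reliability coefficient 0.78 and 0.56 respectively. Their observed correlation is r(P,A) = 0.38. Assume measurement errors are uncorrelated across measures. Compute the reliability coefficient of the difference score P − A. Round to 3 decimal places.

0.468

Var(P−A) = 1 + 1 − 2·0.38 = 2 − 0.76 = 1.24.
Because errors are independent across components, Cov(Tᵢ,Tⱼ) = Cov(Xᵢ,Xⱼ); the off-diagonal part of the true-score variance is the same as above.
True-score variance = [0.78 + 0.56] − 0.76 = 1.34 − 0.76 = 0.58.
Reliability = 0.58 / 1.24 = 0.468.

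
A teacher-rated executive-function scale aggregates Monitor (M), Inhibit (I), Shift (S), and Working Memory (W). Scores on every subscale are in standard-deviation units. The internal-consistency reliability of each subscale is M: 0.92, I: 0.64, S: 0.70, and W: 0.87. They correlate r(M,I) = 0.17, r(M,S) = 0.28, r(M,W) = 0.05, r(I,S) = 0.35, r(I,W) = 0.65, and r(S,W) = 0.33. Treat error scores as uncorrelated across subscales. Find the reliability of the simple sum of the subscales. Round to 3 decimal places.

0.886

Var(M+I+S+W) = 4 + 2·[0.17 + 0.28 + 0.05 + 0.35 + 0.65 + 0.33] = 4 + 3.66 = 7.66.
With uncorrelated errors the cross-covariances are all true-score covariance, so they carry over unchanged; only the diagonal terms shrink to ρᵢσᵢ².
True-score variance = [0.92 + 0.64 + 0.70 + 0.87] + 3.66 = 3.13 + 3.66 = 6.79.
Reliability = 6.79 / 7.66 = 0.886.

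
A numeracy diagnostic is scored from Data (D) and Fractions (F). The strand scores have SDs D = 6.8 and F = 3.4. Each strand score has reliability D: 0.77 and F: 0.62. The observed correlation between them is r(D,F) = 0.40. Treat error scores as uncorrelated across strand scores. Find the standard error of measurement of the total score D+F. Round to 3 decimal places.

3.877

Var(total) = 57.8 + 18.496 = 76.296.
True-score variance = 42.772 + 18.496 = 61.268, so reliability = 0.8030.
Error variance = 76.296 − 61.268 = 15.028; SEM = √15.028 = 3.877.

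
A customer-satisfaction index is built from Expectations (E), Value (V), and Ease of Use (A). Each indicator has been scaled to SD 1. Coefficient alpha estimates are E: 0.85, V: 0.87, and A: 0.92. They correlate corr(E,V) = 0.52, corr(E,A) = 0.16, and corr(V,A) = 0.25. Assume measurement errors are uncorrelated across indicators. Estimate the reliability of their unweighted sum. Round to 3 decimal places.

0.926

Var(E+V+A) = 3 + 2·[0.52 + 0.16 + 0.25] = 3 + 1.86 = 4.86.
Under uncorrelated errors the observed covariances equal the true-score covariances, so only the own-variance terms attenuate.
True-score variance = [0.85 + 0.87 + 0.92] + 1.86 = 2.64 + 1.86 = 4.5.
Reliability = 4.5 / 4.86 = 0.926.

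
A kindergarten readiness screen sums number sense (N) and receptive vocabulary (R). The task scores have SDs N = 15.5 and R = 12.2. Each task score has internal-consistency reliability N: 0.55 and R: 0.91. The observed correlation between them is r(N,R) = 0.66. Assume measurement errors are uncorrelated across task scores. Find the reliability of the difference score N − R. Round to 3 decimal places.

Var(N−R) = 15.5² + 12.2² − 2·15.5·12.2·0.66 = 389.09 − 249.612 = 139.478.
Under uncorrelated errors the observed covariances equal the true-score covariances, so only the own-variance terms attenuate.
True-score variance = [15.5²·0.55 + 12.2²·0.91] − 249.612 = 267.582 − 249.612 = 17.9699.
Reliability = 17.9699 / 139.478 = 0.129.

0.129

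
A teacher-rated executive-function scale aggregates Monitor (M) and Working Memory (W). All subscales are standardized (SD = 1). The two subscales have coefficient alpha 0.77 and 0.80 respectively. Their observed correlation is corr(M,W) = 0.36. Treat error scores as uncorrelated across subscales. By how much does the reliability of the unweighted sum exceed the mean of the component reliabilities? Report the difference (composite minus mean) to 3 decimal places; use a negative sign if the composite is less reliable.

0.057

Var(sum) = 2 + 0.72 = 2.72; true-score variance = 1.57 + 0.72 = 2.29; composite reliability = 0.8419.
Mean component reliability = 0.7850.
Difference = 0.8419 − 0.7850 = 0.057.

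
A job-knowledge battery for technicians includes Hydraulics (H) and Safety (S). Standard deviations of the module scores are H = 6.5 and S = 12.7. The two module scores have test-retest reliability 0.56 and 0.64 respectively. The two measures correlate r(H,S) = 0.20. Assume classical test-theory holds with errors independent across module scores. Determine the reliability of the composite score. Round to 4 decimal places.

0.6760

Var(H+S) = 6.5² + 12.7² + 2·[6.5·12.7·0.20] = 203.54 + 33.02 = 236.56.
Because errors are independent across components, Cov(Tᵢ,Tⱼ) = Cov(Xᵢ,Xⱼ); the off-diagonal part of the true-score variance is the same as above.
True-score variance = [6.5²·0.56 + 12.7²·0.64] + 33.02 = 126.886 + 33.02 = 159.906.
Reliability = 159.906 / 236.56 = 0.6760.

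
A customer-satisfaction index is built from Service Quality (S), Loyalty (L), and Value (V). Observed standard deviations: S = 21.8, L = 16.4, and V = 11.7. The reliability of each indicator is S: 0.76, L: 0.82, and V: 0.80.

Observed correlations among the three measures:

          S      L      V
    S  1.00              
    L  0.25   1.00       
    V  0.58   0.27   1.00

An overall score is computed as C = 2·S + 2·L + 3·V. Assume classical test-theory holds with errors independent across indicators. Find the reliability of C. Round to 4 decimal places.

Var(C) = 2²·21.8² + 2²·16.4² + 3²·11.7² + 2·[4·21.8·16.4·0.25 + 6·21.8·11.7·0.58 + 6·16.4·11.7·0.27] = 4208.81 + 3111.95 = 7320.76.
Under uncorrelated errors the observed covariances equal the true-score covariances, so only the own-variance terms attenuate.
True-score variance = [2²·21.8²·0.76 + 2²·16.4²·0.82 + 3²·11.7²·0.80] + 3111.95 = 3312.53 + 3111.95 = 6424.48.
Reliability = 6424.48 / 7320.76 = 0.8776.

0.8776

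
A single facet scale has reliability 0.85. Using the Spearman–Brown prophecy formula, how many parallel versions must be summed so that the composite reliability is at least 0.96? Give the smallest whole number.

k ≥ ρ*(1−ρ₁)/(ρ₁(1−ρ*)) = 0.96·0.15 / (0.85·0.04) = 4.235.
Smallest integer k = 5.

5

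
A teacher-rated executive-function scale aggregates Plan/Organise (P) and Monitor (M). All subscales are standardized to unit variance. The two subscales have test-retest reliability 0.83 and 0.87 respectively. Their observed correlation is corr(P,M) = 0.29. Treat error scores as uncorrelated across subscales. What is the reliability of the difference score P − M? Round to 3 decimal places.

0.789

Var(P−M) = 1 + 1 − 2·0.29 = 2 − 0.58 = 1.42.
Because errors are independent across components, Cov(Tᵢ,Tⱼ) = Cov(Xᵢ,Xⱼ); the off-diagonal part of the true-score variance is the same as above.
True-score variance = [0.83 + 0.87] − 0.58 = 1.7 − 0.58 = 1.12.
Reliability = 1.12 / 1.42 = 0.789.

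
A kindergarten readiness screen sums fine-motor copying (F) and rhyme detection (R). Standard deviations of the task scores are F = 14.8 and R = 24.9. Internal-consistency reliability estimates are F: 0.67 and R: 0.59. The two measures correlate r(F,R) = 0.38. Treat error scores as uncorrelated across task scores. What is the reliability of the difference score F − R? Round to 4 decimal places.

0.4159

Var(F−R) = 14.8² + 24.9² − 2·14.8·24.9·0.38 = 839.05 − 280.075 = 558.975.
With uncorrelated errors the cross-covariances are all true-score covariance, so they carry over unchanged; only the diagonal terms shrink to ρᵢσᵢ².
True-score variance = [14.8²·0.67 + 24.9²·0.59] − 280.075 = 512.563 − 280.075 = 232.487.
Reliability = 232.487 / 558.975 = 0.4159.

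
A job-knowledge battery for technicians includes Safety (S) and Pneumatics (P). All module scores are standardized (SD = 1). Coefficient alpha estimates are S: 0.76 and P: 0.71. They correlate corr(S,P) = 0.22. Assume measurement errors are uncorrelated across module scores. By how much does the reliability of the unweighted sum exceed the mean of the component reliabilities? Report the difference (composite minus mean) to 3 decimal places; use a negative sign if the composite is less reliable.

0.048

Var(sum) = 2 + 0.44 = 2.44; true-score variance = 1.47 + 0.44 = 1.91; composite reliability = 0.7828.
Mean component reliability = 0.7350.
Difference = 0.7828 − 0.7350 = 0.048.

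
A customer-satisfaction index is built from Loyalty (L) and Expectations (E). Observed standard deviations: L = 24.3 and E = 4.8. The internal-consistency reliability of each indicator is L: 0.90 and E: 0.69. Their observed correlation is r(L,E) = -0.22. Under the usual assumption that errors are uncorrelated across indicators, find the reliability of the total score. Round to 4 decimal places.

Var(L+E) = 24.3² + 4.8² + 2·[24.3·4.8·(-0.22)] = 613.53 − 51.3216 = 562.208.
With uncorrelated errors the cross-covariances are all true-score covariance, so they carry over unchanged; only the diagonal terms shrink to ρᵢσᵢ².
True-score variance = [24.3²·0.90 + 4.8²·0.69] − 51.3216 = 547.339 − 51.3216 = 496.017.
Reliability = 496.017 / 562.208 = 0.8823.

0.8823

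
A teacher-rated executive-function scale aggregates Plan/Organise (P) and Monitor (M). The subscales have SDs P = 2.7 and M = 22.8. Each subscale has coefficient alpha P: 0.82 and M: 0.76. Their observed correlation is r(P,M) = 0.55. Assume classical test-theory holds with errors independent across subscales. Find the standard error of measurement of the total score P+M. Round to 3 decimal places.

11.228

Var(total) = 527.13 + 67.716 = 594.846.
True-score variance = 401.056 + 67.716 = 468.772, so reliability = 0.7881.
Error variance = 594.846 − 468.772 = 126.074; SEM = √126.074 = 11.228.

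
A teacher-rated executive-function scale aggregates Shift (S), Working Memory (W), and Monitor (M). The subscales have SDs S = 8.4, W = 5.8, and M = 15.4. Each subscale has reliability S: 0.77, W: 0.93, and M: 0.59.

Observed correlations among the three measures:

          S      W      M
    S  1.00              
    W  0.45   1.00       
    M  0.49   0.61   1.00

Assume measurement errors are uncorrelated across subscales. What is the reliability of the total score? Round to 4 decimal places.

Var(S+W+M) = 8.4² + 5.8² + 15.4² + 2·[8.4·5.8·0.45 + 8.4·15.4·0.49 + 5.8·15.4·0.61] = 341.36 + 279.591 = 620.951.
With uncorrelated errors the cross-covariances are all true-score covariance, so they carry over unchanged; only the diagonal terms shrink to ρᵢσᵢ².
True-score variance = [8.4²·0.77 + 5.8²·0.93 + 15.4²·0.59] + 279.591 = 225.541 + 279.591 = 505.132.
Reliability = 505.132 / 620.951 = 0.8135.

0.8135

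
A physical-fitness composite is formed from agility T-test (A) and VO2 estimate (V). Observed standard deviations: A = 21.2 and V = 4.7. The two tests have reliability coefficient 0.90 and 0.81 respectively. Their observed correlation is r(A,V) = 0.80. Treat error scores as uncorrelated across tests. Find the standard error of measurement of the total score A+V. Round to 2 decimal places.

7.01

Var(total) = 471.53 + 159.424 = 630.954.
True-score variance = 422.389 + 159.424 = 581.813, so reliability = 0.9221.
Error variance = 630.954 − 581.813 = 49.1411; SEM = √49.1411 = 7.01.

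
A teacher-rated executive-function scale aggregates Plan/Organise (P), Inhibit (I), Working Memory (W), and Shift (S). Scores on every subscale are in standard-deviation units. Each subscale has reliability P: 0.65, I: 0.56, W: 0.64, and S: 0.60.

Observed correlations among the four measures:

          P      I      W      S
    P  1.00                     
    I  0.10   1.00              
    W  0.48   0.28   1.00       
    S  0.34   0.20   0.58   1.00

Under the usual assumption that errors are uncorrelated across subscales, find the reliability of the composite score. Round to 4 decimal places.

0.8053

Var(P+I+W+S) = 4 + 2·[0.10 + 0.48 + 0.34 + 0.28 + 0.20 + 0.58] = 4 + 3.96 = 7.96.
Under uncorrelated errors the observed covariances equal the true-score covariances, so only the own-variance terms attenuate.
True-score variance = [0.65 + 0.56 + 0.64 + 0.60] + 3.96 = 2.45 + 3.96 = 6.41.
Reliability = 6.41 / 7.96 = 0.8053.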